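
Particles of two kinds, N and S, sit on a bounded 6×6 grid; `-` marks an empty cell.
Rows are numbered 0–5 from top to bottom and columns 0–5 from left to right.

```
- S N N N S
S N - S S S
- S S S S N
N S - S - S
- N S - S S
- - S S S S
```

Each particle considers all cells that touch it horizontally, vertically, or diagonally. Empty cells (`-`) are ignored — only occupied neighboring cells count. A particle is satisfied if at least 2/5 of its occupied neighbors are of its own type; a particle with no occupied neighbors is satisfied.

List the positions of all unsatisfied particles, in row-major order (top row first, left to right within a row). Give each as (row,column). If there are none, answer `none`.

Row 0: (0,1)S 1/3 ✗ · (0,2)N 2/4 ✓ · (0,3)N 2/4 ✓ · (0,4)N 1/5 ✗ · (0,5)S 2/3 ✓
Row 1: (1,0)S 2/3 ✓ · (1,1)N 1/5 ✗ · (1,3)S 4/7 ✓ · (1,4)S 5/8 ✓ · (1,5)S 3/5 ✓
Row 2: (2,1)S 3/5 ✓ · (2,2)S 5/6 ✓ · (2,3)S 5/5 ✓ · (2,4)S 6/7 ✓ · (2,5)N 0/4 ✗
Row 3: (3,0)N 1/3 ✗ · (3,1)S 3/5 ✓ · (3,3)S 5/5 ✓ · (3,5)S 3/4 ✓
Row 4: (4,1)N 1/4 ✗ · (4,2)S 4/5 ✓ · (4,4)S 6/6 ✓ · (4,5)S 4/4 ✓
Row 5: (5,2)S 2/3 ✓ · (5,3)S 4/4 ✓ · (5,4)S 4/4 ✓ · (5,5)S 3/3 ✓

(0,1), (0,4), (1,1), (2,5), (3,0), (4,1)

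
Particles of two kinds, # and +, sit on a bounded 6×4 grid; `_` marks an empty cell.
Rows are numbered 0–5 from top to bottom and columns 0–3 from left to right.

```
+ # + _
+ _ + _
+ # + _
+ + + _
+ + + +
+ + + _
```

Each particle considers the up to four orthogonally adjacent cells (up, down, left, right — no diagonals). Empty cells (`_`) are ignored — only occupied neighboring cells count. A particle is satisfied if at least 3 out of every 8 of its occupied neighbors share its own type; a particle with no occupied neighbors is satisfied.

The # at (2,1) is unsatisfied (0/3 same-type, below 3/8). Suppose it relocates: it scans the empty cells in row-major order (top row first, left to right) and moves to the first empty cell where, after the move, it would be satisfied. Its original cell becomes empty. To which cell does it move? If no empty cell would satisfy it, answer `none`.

none

Vacating (2,1). Empty cells in order:
  (0,3): 0/1 same-type → still unsatisfied.
  (1,1): 1/3 same-type → still unsatisfied.
  (1,3): 0/1 same-type → still unsatisfied.
  (2,3): 0/1 same-type → still unsatisfied.
  (3,3): 0/2 same-type → still unsatisfied.
  (5,3): 0/2 same-type → still unsatisfied.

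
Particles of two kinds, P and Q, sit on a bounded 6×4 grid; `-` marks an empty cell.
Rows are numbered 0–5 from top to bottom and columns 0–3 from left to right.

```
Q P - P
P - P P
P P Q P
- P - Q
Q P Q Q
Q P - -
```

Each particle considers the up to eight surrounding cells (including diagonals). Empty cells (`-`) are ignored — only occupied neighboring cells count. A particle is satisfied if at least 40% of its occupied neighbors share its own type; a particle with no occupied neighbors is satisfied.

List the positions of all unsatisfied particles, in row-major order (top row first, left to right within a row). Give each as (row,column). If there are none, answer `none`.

(0,0), (2,2), (4,0), (5,0), (5,1)

Row 0: (0,0)Q 0/2 unhappy · (0,1)P 2/3 ok · (0,3)P 2/2 ok
Row 1: (1,0)P 3/4 ok · (1,2)P 5/6 ok · (1,3)P 3/4 ok
Row 2: (2,0)P 3/3 ok · (2,1)P 4/5 ok · (2,2)Q 1/6 unhappy · (2,3)P 2/4 ok
Row 3: (3,1)P 3/6 ok · (3,3)Q 3/4 ok
Row 4: (4,0)Q 1/4 unhappy · (4,1)P 2/5 ok · (4,2)Q 2/5 ok · (4,3)Q 2/2 ok
Row 5: (5,0)Q 1/3 unhappy · (5,1)P 1/4 unhappy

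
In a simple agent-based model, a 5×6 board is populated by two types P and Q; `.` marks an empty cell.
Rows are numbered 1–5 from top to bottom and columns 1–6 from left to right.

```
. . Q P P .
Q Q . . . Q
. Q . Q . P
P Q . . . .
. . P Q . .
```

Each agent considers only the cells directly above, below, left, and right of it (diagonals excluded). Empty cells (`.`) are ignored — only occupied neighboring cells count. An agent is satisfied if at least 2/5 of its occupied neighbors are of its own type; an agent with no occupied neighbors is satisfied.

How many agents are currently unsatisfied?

6

Row 1: (1,3)Q 0/1 ✗ · (1,4)P 1/2 ✓ · (1,5)P 1/1 ✓
Row 2: (2,1)Q 1/1 ✓ · (2,2)Q 2/2 ✓ · (2,6)Q 0/1 ✗
Row 3: (3,2)Q 2/2 ✓ · (3,4)Q 0/0 ✓ · (3,6)P 0/1 ✗
Row 4: (4,1)P 0/1 ✗ · (4,2)Q 1/2 ✓
Row 5: (5,3)P 0/1 ✗ · (5,4)Q 0/1 ✗
Unsatisfied: (1,3), (2,6), (3,6), (4,1), (5,3), (5,4) — 6 in total.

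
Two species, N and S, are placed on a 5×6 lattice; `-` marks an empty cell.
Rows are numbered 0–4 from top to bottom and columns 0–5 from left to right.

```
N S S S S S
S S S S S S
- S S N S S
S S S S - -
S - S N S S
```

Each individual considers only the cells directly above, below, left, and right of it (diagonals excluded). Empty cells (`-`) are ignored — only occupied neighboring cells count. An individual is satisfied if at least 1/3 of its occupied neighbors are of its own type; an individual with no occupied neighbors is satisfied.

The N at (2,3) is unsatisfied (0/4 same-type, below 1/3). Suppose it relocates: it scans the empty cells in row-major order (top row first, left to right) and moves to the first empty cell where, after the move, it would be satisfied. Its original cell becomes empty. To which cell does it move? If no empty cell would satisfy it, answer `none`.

Vacating (2,3). Empty cells in order:
  (2,0): 0/3 same-type → still unsatisfied.
  (3,4): 0/3 same-type → still unsatisfied.
  (3,5): 0/2 same-type → still unsatisfied.
  (4,1): 0/3 same-type → still unsatisfied.

none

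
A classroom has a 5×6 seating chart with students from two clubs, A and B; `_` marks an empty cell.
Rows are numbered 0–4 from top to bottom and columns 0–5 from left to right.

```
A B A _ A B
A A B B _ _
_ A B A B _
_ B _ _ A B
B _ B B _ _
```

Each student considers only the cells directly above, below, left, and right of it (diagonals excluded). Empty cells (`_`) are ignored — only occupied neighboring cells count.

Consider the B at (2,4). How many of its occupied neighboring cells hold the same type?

Occupied neighbors of (2,4): (3,4)=A, (2,3)=A.
Same type (B): 0 of 2.

0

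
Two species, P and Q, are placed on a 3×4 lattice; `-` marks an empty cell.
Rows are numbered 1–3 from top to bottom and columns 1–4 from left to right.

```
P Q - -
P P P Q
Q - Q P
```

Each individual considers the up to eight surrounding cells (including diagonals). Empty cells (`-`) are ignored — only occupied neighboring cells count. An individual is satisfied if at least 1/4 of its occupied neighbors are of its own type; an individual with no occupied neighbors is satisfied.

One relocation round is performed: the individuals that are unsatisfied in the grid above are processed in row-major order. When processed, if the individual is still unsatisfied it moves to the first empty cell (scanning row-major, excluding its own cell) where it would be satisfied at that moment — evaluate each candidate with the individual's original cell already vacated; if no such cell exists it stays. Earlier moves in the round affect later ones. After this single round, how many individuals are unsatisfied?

Initially unsatisfied (in order): (1,2), (3,1).
  (1,2) → (1,3).
  (3,1) → (1,4).
Resulting grid:
P - Q Q
P P P Q
- - Q P
All satisfied now.

0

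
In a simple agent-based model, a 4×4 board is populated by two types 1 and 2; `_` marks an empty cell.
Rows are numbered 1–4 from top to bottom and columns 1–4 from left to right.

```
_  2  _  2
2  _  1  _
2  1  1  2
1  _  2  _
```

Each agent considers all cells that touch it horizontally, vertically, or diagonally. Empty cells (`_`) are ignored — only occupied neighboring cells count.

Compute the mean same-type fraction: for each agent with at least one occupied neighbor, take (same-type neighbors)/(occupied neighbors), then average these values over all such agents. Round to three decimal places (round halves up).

Row 1: (1,2)2 1/2 · (1,4)2 0/1
Row 2: (2,1)2 2/3 · (2,3)1 2/5
Row 3: (3,1)2 1/3 · (3,2)1 3/6 · (3,3)1 2/4 · (3,4)2 1/3
Row 4: (4,1)1 1/2 · (4,3)2 1/3
Sum over 10 agents: 1/2 + 0/1 + 2/3 + 2/5 + 1/3 + 3/6 + 2/4 + 1/3 + 1/2 + 1/3 = 61/15; mean = 61/15 ÷ 10 = 61/150 = 0.406666… → 0.407.

0.407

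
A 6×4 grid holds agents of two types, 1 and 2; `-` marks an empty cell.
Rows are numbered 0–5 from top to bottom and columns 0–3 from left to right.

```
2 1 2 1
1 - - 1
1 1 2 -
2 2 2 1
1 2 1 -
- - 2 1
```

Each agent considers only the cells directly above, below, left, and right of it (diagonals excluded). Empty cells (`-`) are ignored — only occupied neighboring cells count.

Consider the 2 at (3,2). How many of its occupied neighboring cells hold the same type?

2

Occupied neighbors of (3,2): (2,2)=2, (4,2)=1, (3,1)=2, (3,3)=1.
Same type (2): 2 of 4.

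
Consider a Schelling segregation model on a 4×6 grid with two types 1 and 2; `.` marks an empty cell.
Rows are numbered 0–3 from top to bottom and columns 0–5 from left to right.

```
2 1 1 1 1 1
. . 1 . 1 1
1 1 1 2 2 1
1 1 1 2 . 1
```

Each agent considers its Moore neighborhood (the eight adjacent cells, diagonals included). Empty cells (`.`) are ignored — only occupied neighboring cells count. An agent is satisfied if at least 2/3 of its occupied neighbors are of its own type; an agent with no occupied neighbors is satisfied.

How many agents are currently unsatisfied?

(0,0)2 0/1 ✗
(0,1)1 2/3 ✓
(0,2)1 3/3 ✓
(0,3)1 4/4 ✓
(0,4)1 4/4 ✓
(0,5)1 3/3 ✓
(1,2)1 5/6 ✓
(1,4)1 5/7 ✓
(1,5)1 4/5 ✓
(2,0)1 3/3 ✓
(2,1)1 6/6 ✓
(2,2)1 4/6 ✓
(2,3)2 2/6 ✗
(2,4)2 2/6 ✗
(2,5)1 3/4 ✓
(3,0)1 3/3 ✓
(3,1)1 5/5 ✓
(3,2)1 3/5 ✗
(3,3)2 2/4 ✗
(3,5)1 1/2 ✗
Unsatisfied: (0,0), (2,3), (2,4), (3,2), (3,3), (3,5) — 6 in total.

6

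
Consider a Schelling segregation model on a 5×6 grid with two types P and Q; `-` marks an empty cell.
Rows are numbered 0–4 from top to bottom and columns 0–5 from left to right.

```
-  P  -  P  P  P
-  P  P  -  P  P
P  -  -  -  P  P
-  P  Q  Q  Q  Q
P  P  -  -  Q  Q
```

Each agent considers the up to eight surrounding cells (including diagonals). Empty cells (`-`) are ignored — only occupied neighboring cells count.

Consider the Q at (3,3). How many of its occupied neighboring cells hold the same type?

3

Occupied neighbors of (3,3): (2,4)=P, (3,2)=Q, (3,4)=Q, (4,4)=Q.
Same type (Q): 3 of 4.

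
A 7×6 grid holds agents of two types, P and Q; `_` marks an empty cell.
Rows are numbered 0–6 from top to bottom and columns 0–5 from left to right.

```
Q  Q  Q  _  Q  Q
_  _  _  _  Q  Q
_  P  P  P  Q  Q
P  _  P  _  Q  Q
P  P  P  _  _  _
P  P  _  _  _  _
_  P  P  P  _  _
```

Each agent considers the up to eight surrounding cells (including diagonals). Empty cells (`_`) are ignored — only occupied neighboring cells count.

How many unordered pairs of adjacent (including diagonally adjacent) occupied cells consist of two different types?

3

Scan each occupied cell's neighbors to the right and below (and the two forward diagonals) so each pair is counted once.
From row 0: 0 unlike of 7 pairs (running 0/7).
From row 1: 1 unlike of 6 pairs (running 1/13).
From row 2: 2 unlike of 13 pairs (running 3/26).
From row 3: 0 unlike of 5 pairs (running 3/31).
From row 4: 0 unlike of 7 pairs (running 3/38).
From row 5: 0 unlike of 4 pairs (running 3/42).
From row 6: 0 unlike of 2 pairs (running 3/44).
Total adjacent occupied pairs: 44; unlike-type pairs: 3.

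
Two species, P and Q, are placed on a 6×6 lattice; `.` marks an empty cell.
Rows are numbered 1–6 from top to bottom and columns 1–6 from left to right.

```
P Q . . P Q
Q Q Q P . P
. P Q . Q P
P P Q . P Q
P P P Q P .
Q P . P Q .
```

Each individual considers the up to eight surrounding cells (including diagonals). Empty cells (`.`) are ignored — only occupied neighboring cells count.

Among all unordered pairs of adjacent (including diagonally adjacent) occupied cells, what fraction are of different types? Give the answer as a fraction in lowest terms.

32/63

Scan each occupied cell's neighbors to the right and below (and the two forward diagonals) so each pair is counted once.
Row 1: P(1,1)–Q(1,2)≠ P(1,1)–Q(2,1)≠ P(1,1)–Q(2,2)≠ Q(1,2)–Q(2,2)= Q(1,2)–Q(2,3)= Q(1,2)–Q(2,1)= P(1,5)–Q(1,6)≠ P(1,5)–P(2,6)= P(1,5)–P(2,4)= Q(1,6)–P(2,6)≠  → 5/10 unlike.
Row 2: Q(2,1)–Q(2,2)= Q(2,1)–P(3,2)≠ Q(2,2)–Q(2,3)= Q(2,2)–P(3,2)≠ Q(2,2)–Q(3,3)= Q(2,3)–P(2,4)≠ Q(2,3)–Q(3,3)= Q(2,3)–P(3,2)≠ P(2,4)–Q(3,5)≠ P(2,4)–Q(3,3)≠ P(2,6)–P(3,6)= P(2,6)–Q(3,5)≠  → 7/12 unlike.
Row 3: P(3,2)–Q(3,3)≠ P(3,2)–P(4,2)= P(3,2)–Q(4,3)≠ P(3,2)–P(4,1)= Q(3,3)–Q(4,3)= Q(3,3)–P(4,2)≠ Q(3,5)–P(3,6)≠ Q(3,5)–P(4,5)≠ Q(3,5)–Q(4,6)= P(3,6)–Q(4,6)≠ P(3,6)–P(4,5)=  → 6/11 unlike.
Row 4: P(4,1)–P(4,2)= P(4,1)–P(5,1)= P(4,1)–P(5,2)= P(4,2)–Q(4,3)≠ P(4,2)–P(5,2)= P(4,2)–P(5,3)= P(4,2)–P(5,1)= Q(4,3)–P(5,3)≠ Q(4,3)–Q(5,4)= Q(4,3)–P(5,2)≠ P(4,5)–Q(4,6)≠ P(4,5)–P(5,5)= P(4,5)–Q(5,4)≠ Q(4,6)–P(5,5)≠  → 6/14 unlike.
Row 5: P(5,1)–P(5,2)= P(5,1)–Q(6,1)≠ P(5,1)–P(6,2)= P(5,2)–P(5,3)= P(5,2)–P(6,2)= P(5,2)–Q(6,1)≠ P(5,3)–Q(5,4)≠ P(5,3)–P(6,4)= P(5,3)–P(6,2)= Q(5,4)–P(5,5)≠ Q(5,4)–P(6,4)≠ Q(5,4)–Q(6,5)= P(5,5)–Q(6,5)≠ P(5,5)–P(6,4)=  → 6/14 unlike.
Row 6: Q(6,1)–P(6,2)≠ P(6,4)–Q(6,5)≠  → 2/2 unlike.
Total adjacent occupied pairs: 63; unlike-type pairs: 32.
32/63 is already in lowest terms.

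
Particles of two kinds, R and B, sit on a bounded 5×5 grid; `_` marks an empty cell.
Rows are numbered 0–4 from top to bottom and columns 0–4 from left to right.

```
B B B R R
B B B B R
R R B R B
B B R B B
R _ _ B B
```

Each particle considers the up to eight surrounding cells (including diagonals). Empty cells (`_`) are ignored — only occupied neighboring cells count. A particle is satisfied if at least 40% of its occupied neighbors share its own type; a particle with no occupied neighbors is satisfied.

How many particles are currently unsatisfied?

Row 0: (0,0)B 3/3 ✓ · (0,1)B 5/5 ✓ · (0,2)B 4/5 ✓ · (0,3)R 2/5 ✓ · (0,4)R 2/3 ✓
Row 1: (1,0)B 3/5 ✓ · (1,1)B 6/8 ✓ · (1,2)B 5/8 ✓ · (1,3)B 4/8 ✓ · (1,4)R 3/5 ✓
Row 2: (2,0)R 1/5 ✗ · (2,1)R 2/8 ✗ · (2,2)B 5/8 ✓ · (2,3)R 2/8 ✗ · (2,4)B 3/5 ✓
Row 3: (3,0)B 1/4 ✗ · (3,1)B 2/6 ✗ · (3,2)R 2/6 ✗ · (3,3)B 5/7 ✓ · (3,4)B 4/5 ✓
Row 4: (4,0)R 0/2 ✗ · (4,3)B 3/4 ✓ · (4,4)B 3/3 ✓
Unsatisfied: (2,0), (2,1), (2,3), (3,0), (3,1), (3,2), (4,0) — 7 in total.

7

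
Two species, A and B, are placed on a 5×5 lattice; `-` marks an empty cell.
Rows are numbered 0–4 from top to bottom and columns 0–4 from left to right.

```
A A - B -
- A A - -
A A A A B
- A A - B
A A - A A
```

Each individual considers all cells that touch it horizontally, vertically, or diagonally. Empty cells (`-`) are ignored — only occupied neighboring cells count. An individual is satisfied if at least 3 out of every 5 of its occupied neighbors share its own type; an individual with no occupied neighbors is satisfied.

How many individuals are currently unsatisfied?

4

Row 0: (0,0)A 2/2 satisfied · (0,1)A 3/3 satisfied · (0,3)B 0/1 not
Row 1: (1,1)A 6/6 satisfied · (1,2)A 5/6 satisfied
Row 2: (2,0)A 3/3 satisfied · (2,1)A 6/6 satisfied · (2,2)A 6/6 satisfied · (2,3)A 3/5 satisfied · (2,4)B 1/2 not
Row 3: (3,1)A 6/6 satisfied · (3,2)A 6/6 satisfied · (3,4)B 1/4 not
Row 4: (4,0)A 2/2 satisfied · (4,1)A 3/3 satisfied · (4,3)A 2/3 satisfied · (4,4)A 1/2 not
Unsatisfied: (0,3), (2,4), (3,4), (4,4) — 4 in total.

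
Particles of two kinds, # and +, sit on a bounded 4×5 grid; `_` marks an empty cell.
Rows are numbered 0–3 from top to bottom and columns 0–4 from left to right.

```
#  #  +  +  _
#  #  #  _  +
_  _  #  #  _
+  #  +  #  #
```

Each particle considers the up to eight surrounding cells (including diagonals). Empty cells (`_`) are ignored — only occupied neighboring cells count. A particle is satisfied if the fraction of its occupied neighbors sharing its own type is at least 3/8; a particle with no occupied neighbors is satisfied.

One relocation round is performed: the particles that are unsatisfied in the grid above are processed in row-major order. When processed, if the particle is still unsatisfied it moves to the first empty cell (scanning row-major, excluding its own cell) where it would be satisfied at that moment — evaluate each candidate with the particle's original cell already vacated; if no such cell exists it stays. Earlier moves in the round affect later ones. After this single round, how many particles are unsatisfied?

Initially unsatisfied (in order): (0,2), (3,0), (3,1), (3,2).
  (0,2) → (0,4).
  (3,0) → (1,3).
  (3,1): now satisfied by earlier moves; stays.
  (3,2) → (0,2).
Resulting grid:
# # + + +
# # # + +
_ _ # # _
_ # _ # #
All satisfied now.

0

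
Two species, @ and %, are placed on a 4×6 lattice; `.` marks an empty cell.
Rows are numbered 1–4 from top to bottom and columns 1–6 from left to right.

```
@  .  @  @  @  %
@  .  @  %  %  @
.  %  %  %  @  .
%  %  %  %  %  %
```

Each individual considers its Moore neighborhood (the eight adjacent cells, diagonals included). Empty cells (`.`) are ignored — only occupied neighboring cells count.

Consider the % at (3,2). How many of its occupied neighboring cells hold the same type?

4

Occupied neighbors of (3,2): (2,1)=@, (2,3)=@, (3,3)=%, (4,1)=%, (4,2)=%, (4,3)=%.
Same type (%): 4 of 6.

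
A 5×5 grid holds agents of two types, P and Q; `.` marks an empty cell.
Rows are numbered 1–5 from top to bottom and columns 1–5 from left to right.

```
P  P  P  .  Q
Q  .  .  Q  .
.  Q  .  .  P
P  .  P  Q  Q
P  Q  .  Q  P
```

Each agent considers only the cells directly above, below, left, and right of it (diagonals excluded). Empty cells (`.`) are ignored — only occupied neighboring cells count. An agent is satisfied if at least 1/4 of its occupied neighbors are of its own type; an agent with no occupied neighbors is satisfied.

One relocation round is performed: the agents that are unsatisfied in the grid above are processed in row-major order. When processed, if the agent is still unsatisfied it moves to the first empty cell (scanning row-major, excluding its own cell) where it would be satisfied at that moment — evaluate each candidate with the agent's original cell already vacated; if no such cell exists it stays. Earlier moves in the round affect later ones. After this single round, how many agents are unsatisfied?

1

Initially unsatisfied (in order): (2,1), (3,5), (4,3), (5,2), (5,5).
  (2,1) → (1,4).
  (3,5) → (2,1).
  (4,3) → (2,2).
  (5,2) → (2,3).
  (5,5) → (3,1).
Resulting grid:
P P P Q Q
P P Q Q .
P Q . . .
P . . Q Q
P . . Q .
Unsatisfied now: (3,2).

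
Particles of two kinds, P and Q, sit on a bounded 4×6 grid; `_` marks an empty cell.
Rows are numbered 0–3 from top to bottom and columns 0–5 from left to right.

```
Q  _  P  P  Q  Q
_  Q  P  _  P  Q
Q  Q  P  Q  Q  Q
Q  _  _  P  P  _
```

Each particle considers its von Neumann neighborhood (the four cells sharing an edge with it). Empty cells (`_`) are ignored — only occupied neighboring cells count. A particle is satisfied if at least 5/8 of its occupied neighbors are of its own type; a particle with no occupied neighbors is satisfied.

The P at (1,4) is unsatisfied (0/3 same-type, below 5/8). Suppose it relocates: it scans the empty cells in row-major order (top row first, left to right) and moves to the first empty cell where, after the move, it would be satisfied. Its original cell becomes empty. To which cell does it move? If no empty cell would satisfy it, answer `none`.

(1,3)

Vacating (1,4). Empty cells in order:
  (0,1): 1/3 same-type → still unsatisfied.
  (1,0): 0/3 same-type → still unsatisfied.
  (1,3): 2/3 same-type → satisfied — stop here.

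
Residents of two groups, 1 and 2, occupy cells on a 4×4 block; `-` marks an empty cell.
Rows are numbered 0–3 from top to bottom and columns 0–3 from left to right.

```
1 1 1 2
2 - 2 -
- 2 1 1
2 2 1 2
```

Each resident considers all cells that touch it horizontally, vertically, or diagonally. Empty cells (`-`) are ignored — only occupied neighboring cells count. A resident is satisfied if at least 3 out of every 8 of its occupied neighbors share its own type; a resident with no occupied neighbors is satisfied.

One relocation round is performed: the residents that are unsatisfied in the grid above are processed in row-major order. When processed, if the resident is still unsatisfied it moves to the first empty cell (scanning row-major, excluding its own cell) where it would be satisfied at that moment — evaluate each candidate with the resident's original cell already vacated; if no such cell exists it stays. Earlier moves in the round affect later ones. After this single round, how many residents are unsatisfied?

Initially unsatisfied (in order): (0,2), (1,0), (1,2), (2,2), (3,3).
  (0,2) → (1,1).
  (1,0) → (0,2).
  (1,2): now satisfied by earlier moves; stays.
  (2,2): now satisfied by earlier moves; stays.
  (3,3) → (1,3).
Resulting grid:
1 1 2 2
- 1 2 2
- 2 1 1
2 2 1 -
All satisfied now.

0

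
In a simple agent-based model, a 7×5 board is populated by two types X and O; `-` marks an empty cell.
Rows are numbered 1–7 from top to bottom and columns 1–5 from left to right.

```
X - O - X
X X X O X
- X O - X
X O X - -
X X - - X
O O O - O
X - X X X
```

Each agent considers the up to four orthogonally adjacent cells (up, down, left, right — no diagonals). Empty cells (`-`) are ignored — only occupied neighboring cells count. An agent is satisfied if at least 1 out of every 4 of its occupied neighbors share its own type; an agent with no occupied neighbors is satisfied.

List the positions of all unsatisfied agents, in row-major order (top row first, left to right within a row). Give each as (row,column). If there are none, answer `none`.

(1,3), (2,4), (3,3), (4,2), (4,3), (5,5), (6,5), (7,1)

Row 1: (1,1)X 1/1 ok · (1,3)O 0/1 unhappy · (1,5)X 1/1 ok
Row 2: (2,1)X 2/2 ok · (2,2)X 3/3 ok · (2,3)X 1/4 ok · (2,4)O 0/2 unhappy · (2,5)X 2/3 ok
Row 3: (3,2)X 1/3 ok · (3,3)O 0/3 unhappy · (3,5)X 1/1 ok
Row 4: (4,1)X 1/2 ok · (4,2)O 0/4 unhappy · (4,3)X 0/2 unhappy
Row 5: (5,1)X 2/3 ok · (5,2)X 1/3 ok · (5,5)X 0/1 unhappy
Row 6: (6,1)O 1/3 ok · (6,2)O 2/3 ok · (6,3)O 1/2 ok · (6,5)O 0/2 unhappy
Row 7: (7,1)X 0/1 unhappy · (7,3)X 1/2 ok · (7,4)X 2/2 ok · (7,5)X 1/2 ok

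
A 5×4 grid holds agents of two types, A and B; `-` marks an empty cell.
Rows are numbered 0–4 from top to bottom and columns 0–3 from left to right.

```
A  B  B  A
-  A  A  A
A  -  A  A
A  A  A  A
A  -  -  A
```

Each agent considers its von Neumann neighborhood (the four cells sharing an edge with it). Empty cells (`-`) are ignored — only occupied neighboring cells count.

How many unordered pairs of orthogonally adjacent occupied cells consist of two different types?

Scan each occupied cell's neighbors to the right and below so each pair is counted once.
From row 0: 4 unlike of 6 pairs (running 4/6).
From row 1: 0 unlike of 4 pairs (running 4/10).
From row 2: 0 unlike of 4 pairs (running 4/14).
From row 3: 0 unlike of 5 pairs (running 4/19).
Total adjacent occupied pairs: 19; unlike-type pairs: 4.

4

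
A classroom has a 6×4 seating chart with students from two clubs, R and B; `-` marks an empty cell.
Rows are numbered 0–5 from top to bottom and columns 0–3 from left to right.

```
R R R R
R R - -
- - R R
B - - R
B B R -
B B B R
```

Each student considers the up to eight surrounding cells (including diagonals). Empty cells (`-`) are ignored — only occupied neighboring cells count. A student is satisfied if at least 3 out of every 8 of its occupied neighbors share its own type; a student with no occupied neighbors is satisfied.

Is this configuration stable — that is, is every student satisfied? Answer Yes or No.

Row 0: (0,0)R 3/3 satisfied · (0,1)R 4/4 satisfied · (0,2)R 3/3 satisfied · (0,3)R 1/1 satisfied
Row 1: (1,0)R 3/3 satisfied · (1,1)R 5/5 satisfied
Row 2: (2,2)R 3/3 satisfied · (2,3)R 2/2 satisfied
Row 3: (3,0)B 2/2 satisfied · (3,3)R 3/3 satisfied
Row 4: (4,0)B 4/4 satisfied · (4,1)B 5/6 satisfied · (4,2)R 2/5 satisfied
Row 5: (5,0)B 3/3 satisfied · (5,1)B 4/5 satisfied · (5,2)B 2/4 satisfied · (5,3)R 1/2 satisfied
All meet the threshold, so the configuration is stable.

Yes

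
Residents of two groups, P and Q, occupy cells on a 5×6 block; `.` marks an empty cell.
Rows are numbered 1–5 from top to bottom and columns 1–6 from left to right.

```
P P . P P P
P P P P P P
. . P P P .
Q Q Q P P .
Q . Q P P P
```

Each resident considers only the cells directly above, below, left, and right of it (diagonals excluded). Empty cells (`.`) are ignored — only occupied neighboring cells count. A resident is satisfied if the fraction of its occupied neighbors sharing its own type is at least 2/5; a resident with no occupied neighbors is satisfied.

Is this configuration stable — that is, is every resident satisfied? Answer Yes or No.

Yes

Row 1: (1,1)P 2/2 satisfied · (1,2)P 2/2 satisfied · (1,4)P 2/2 satisfied · (1,5)P 3/3 satisfied · (1,6)P 2/2 satisfied
Row 2: (2,1)P 2/2 satisfied · (2,2)P 3/3 satisfied · (2,3)P 3/3 satisfied · (2,4)P 4/4 satisfied · (2,5)P 4/4 satisfied · (2,6)P 2/2 satisfied
Row 3: (3,3)P 2/3 satisfied · (3,4)P 4/4 satisfied · (3,5)P 3/3 satisfied
Row 4: (4,1)Q 2/2 satisfied · (4,2)Q 2/2 satisfied · (4,3)Q 2/4 satisfied · (4,4)P 3/4 satisfied · (4,5)P 3/3 satisfied
Row 5: (5,1)Q 1/1 satisfied · (5,3)Q 1/2 satisfied · (5,4)P 2/3 satisfied · (5,5)P 3/3 satisfied · (5,6)P 1/1 satisfied
All meet the threshold, so the configuration is stable.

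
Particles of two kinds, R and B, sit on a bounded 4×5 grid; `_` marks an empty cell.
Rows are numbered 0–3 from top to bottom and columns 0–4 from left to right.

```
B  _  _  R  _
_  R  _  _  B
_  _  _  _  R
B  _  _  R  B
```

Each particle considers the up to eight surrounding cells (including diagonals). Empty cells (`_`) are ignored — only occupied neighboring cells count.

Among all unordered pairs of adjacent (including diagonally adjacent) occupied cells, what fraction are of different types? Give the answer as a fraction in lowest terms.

5/6

Scan each occupied cell's neighbors to the right and below (and the two forward diagonals) so each pair is counted once.
From row 0: 2 unlike of 2 pairs (running 2/2).
From row 1: 1 unlike of 1 pairs (running 3/3).
From row 2: 1 unlike of 2 pairs (running 4/5).
From row 3: 1 unlike of 1 pairs (running 5/6).
Total adjacent occupied pairs: 6; unlike-type pairs: 5.
5/6 is already in lowest terms.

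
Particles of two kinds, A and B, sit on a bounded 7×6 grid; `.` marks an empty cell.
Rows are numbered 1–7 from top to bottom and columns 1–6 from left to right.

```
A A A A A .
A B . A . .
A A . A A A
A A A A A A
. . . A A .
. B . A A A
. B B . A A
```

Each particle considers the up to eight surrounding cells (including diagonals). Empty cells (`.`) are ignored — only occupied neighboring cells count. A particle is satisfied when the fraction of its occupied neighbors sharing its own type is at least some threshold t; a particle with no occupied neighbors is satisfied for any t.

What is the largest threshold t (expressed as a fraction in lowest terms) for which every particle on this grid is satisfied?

0/1

Row 1: (1,1)A 2/3 · (1,2)A 3/4 · (1,3)A 3/4 · (1,4)A 3/3 · (1,5)A 2/2
Row 2: (2,1)A 4/5 · (2,2)B 0/6 · (2,4)A 5/5
Row 3: (3,1)A 4/5 · (3,2)A 5/6 · (3,4)A 5/5 · (3,5)A 6/6 · (3,6)A 3/3
Row 4: (4,1)A 3/3 · (4,2)A 4/4 · (4,3)A 5/5 · (4,4)A 6/6 · (4,5)A 7/7 · (4,6)A 4/4
Row 5: (5,4)A 6/6 · (5,5)A 7/7
Row 6: (6,2)B 2/2 · (6,4)A 4/5 · (6,5)A 6/6 · (6,6)A 4/4
Row 7: (7,2)B 2/2 · (7,3)B 2/3 · (7,5)A 4/4 · (7,6)A 3/3
The smallest same-type fraction is 0/6 at (2,2), which reduces to 0/1. Any threshold above that leaves this particle unsatisfied.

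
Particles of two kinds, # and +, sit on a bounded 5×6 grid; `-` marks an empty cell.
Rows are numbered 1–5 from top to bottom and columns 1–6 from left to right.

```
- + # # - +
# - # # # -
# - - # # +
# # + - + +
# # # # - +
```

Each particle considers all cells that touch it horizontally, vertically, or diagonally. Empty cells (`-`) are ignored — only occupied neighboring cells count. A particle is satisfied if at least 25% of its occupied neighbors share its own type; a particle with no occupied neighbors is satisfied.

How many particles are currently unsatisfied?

3

Row 1: (1,2)+ 0/3 not · (1,3)# 3/4 satisfied · (1,4)# 4/4 satisfied · (1,6)+ 0/1 not
Row 2: (2,1)# 1/2 satisfied · (2,3)# 4/5 satisfied · (2,4)# 6/6 satisfied · (2,5)# 4/6 satisfied
Row 3: (3,1)# 3/3 satisfied · (3,4)# 4/6 satisfied · (3,5)# 3/6 satisfied · (3,6)+ 2/4 satisfied
Row 4: (4,1)# 4/4 satisfied · (4,2)# 5/6 satisfied · (4,3)+ 0/5 not · (4,5)+ 3/6 satisfied · (4,6)+ 3/4 satisfied
Row 5: (5,1)# 3/3 satisfied · (5,2)# 4/5 satisfied · (5,3)# 3/4 satisfied · (5,4)# 1/3 satisfied · (5,6)+ 2/2 satisfied
Unsatisfied: (1,2), (1,6), (4,3) — 3 in total.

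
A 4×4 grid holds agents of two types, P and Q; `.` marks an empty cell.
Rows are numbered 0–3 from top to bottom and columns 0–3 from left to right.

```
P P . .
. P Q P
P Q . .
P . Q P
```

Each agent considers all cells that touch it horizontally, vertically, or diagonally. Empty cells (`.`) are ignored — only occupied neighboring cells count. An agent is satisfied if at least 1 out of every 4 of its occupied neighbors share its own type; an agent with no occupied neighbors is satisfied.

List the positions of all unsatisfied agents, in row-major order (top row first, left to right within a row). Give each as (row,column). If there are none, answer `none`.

(1,3), (3,3)

(0,0)P 2/2 satisfied
(0,1)P 2/3 satisfied
(1,1)P 3/5 satisfied
(1,2)Q 1/4 satisfied
(1,3)P 0/1 not
(2,0)P 2/3 satisfied
(2,1)Q 2/5 satisfied
(3,0)P 1/2 satisfied
(3,2)Q 1/2 satisfied
(3,3)P 0/1 not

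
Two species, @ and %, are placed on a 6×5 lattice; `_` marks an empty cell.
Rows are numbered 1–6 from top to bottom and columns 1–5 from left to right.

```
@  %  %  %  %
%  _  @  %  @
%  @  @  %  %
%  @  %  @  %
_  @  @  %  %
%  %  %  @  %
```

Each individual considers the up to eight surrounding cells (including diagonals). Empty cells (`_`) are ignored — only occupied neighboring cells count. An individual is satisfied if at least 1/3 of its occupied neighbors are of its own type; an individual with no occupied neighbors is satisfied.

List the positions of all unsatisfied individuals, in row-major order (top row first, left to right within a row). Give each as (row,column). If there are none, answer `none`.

(1,1), (2,3), (2,5), (4,1), (4,3), (4,4), (5,2), (6,4)

Row 1: (1,1)@ 0/2 ✗ · (1,2)% 2/4 ✓ · (1,3)% 3/4 ✓ · (1,4)% 3/5 ✓ · (1,5)% 2/3 ✓
Row 2: (2,1)% 2/4 ✓ · (2,3)@ 2/7 ✗ · (2,4)% 5/8 ✓ · (2,5)@ 0/5 ✗
Row 3: (3,1)% 2/4 ✓ · (3,2)@ 3/7 ✓ · (3,3)@ 4/7 ✓ · (3,4)% 4/8 ✓ · (3,5)% 3/5 ✓
Row 4: (4,1)% 1/4 ✗ · (4,2)@ 4/7 ✓ · (4,3)% 2/8 ✗ · (4,4)@ 2/8 ✗ · (4,5)% 4/5 ✓
Row 5: (5,2)@ 2/7 ✗ · (5,3)@ 4/8 ✓ · (5,4)% 5/8 ✓ · (5,5)% 3/5 ✓
Row 6: (6,1)% 1/2 ✓ · (6,2)% 2/4 ✓ · (6,3)% 2/5 ✓ · (6,4)@ 1/5 ✗ · (6,5)% 2/3 ✓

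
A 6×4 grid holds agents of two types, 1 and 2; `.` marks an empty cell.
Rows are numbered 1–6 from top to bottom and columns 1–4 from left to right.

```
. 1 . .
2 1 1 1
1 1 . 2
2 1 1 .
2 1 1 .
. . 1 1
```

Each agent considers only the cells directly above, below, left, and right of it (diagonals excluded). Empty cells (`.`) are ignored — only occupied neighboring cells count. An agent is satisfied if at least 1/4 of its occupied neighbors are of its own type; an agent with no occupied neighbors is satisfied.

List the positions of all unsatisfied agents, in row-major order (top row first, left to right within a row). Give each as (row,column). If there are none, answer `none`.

(1,2)1 1/1 ok
(2,1)2 0/2 unhappy
(2,2)1 3/4 ok
(2,3)1 2/2 ok
(2,4)1 1/2 ok
(3,1)1 1/3 ok
(3,2)1 3/3 ok
(3,4)2 0/1 unhappy
(4,1)2 1/3 ok
(4,2)1 3/4 ok
(4,3)1 2/2 ok
(5,1)2 1/2 ok
(5,2)1 2/3 ok
(5,3)1 3/3 ok
(6,3)1 2/2 ok
(6,4)1 1/1 ok

(2,1), (3,4)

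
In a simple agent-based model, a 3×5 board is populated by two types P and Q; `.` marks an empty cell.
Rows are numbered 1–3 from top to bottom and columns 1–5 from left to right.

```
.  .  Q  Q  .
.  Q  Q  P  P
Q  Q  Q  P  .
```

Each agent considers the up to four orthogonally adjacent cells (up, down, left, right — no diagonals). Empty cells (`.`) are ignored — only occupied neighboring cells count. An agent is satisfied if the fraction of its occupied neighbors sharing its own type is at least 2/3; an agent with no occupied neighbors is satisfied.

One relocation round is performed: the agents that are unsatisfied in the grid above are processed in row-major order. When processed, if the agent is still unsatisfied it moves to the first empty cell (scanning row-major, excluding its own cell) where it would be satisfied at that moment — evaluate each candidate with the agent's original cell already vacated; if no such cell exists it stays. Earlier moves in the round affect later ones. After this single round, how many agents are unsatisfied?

1

Initially unsatisfied (in order): (1,4), (2,4), (3,4).
  (1,4) → (1,1).
  (2,4): now satisfied by earlier moves; stays.
  (3,4) → (1,5).
Resulting grid:
Q . Q . P
. Q Q P P
Q Q Q . .
Unsatisfied now: (2,4).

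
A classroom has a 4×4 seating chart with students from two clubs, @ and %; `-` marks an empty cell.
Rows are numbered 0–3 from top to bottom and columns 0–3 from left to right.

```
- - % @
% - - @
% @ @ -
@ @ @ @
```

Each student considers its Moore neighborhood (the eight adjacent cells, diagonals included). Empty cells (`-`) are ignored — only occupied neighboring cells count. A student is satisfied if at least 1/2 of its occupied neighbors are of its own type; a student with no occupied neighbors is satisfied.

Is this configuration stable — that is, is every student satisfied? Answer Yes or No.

No

(0,2)% 0/2 ✗
(0,3)@ 1/2 ✓
(1,0)% 1/2 ✓
(1,3)@ 2/3 ✓
(2,0)% 1/4 ✗
(2,1)@ 4/6 ✓
(2,2)@ 5/5 ✓
(3,0)@ 2/3 ✓
(3,1)@ 4/5 ✓
(3,2)@ 4/4 ✓
(3,3)@ 2/2 ✓
For instance (0,2) has only 0/2 same-type neighbors, below 1/2.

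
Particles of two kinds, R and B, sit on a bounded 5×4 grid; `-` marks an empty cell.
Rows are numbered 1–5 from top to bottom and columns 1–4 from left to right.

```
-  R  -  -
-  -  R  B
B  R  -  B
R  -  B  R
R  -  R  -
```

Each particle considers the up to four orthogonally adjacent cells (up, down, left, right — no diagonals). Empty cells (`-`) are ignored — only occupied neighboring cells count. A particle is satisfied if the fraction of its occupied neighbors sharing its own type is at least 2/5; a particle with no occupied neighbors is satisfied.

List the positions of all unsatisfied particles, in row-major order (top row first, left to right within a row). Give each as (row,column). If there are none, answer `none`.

Row 1: (1,2)R 0/0 ✓
Row 2: (2,3)R 0/1 ✗ · (2,4)B 1/2 ✓
Row 3: (3,1)B 0/2 ✗ · (3,2)R 0/1 ✗ · (3,4)B 1/2 ✓
Row 4: (4,1)R 1/2 ✓ · (4,3)B 0/2 ✗ · (4,4)R 0/2 ✗
Row 5: (5,1)R 1/1 ✓ · (5,3)R 0/1 ✗

(2,3), (3,1), (3,2), (4,3), (4,4), (5,3)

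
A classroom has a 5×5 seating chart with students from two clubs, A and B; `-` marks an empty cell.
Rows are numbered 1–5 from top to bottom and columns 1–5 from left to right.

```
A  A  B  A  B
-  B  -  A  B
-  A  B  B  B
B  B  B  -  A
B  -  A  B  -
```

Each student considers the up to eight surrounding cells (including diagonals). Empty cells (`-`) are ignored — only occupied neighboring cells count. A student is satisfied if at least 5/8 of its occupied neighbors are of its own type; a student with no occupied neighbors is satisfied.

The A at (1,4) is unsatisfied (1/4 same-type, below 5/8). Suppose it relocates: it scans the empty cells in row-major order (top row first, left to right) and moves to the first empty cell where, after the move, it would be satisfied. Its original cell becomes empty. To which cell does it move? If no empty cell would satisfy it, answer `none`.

(2,1)

Vacating (1,4). Empty cells in order:
  (2,1): 3/4 same-type → satisfied — stop here.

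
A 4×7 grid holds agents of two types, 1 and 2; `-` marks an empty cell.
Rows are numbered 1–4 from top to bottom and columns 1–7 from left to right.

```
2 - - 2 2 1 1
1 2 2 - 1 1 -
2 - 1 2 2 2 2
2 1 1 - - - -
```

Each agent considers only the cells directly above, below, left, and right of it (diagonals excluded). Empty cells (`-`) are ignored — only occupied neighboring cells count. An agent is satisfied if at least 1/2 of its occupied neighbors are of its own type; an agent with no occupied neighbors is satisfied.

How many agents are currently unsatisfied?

5

Row 1: (1,1)2 0/1 not · (1,4)2 1/1 satisfied · (1,5)2 1/3 not · (1,6)1 2/3 satisfied · (1,7)1 1/1 satisfied
Row 2: (2,1)1 0/3 not · (2,2)2 1/2 satisfied · (2,3)2 1/2 satisfied · (2,5)1 1/3 not · (2,6)1 2/3 satisfied
Row 3: (3,1)2 1/2 satisfied · (3,3)1 1/3 not · (3,4)2 1/2 satisfied · (3,5)2 2/3 satisfied · (3,6)2 2/3 satisfied · (3,7)2 1/1 satisfied
Row 4: (4,1)2 1/2 satisfied · (4,2)1 1/2 satisfied · (4,3)1 2/2 satisfied
Unsatisfied: (1,1), (1,5), (2,1), (2,5), (3,3) — 5 in total.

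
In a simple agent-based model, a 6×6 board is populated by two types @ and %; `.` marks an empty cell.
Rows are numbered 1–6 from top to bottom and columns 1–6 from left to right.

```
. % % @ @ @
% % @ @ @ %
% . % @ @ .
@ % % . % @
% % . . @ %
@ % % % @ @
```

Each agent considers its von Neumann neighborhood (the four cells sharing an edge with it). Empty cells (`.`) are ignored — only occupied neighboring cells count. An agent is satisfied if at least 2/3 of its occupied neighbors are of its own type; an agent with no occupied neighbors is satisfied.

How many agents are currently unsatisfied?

(1,2)% 2/2 ok
(1,3)% 1/3 unhappy
(1,4)@ 2/3 ok
(1,5)@ 3/3 ok
(1,6)@ 1/2 unhappy
(2,1)% 2/2 ok
(2,2)% 2/3 ok
(2,3)@ 1/4 unhappy
(2,4)@ 4/4 ok
(2,5)@ 3/4 ok
(2,6)% 0/2 unhappy
(3,1)% 1/2 unhappy
(3,3)% 1/3 unhappy
(3,4)@ 2/3 ok
(3,5)@ 2/3 ok
(4,1)@ 0/3 unhappy
(4,2)% 2/3 ok
(4,3)% 2/2 ok
(4,5)% 0/3 unhappy
(4,6)@ 0/2 unhappy
(5,1)% 1/3 unhappy
(5,2)% 3/3 ok
(5,5)@ 1/3 unhappy
(5,6)% 0/3 unhappy
(6,1)@ 0/2 unhappy
(6,2)% 2/3 ok
(6,3)% 2/2 ok
(6,4)% 1/2 unhappy
(6,5)@ 2/3 ok
(6,6)@ 1/2 unhappy
Unsatisfied: (1,3), (1,6), (2,3), (2,6), (3,1), (3,3), (4,1), (4,5), (4,6), (5,1), (5,5), (5,6), (6,1), (6,4), (6,6) — 15 in total.

15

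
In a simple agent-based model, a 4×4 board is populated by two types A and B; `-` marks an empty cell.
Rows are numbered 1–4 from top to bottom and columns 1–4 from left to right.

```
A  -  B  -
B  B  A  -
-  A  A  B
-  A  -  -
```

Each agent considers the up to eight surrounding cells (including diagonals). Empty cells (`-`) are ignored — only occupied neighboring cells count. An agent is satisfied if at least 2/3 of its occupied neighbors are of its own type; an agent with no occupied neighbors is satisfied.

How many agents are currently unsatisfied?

8

(1,1)A 0/2 unhappy
(1,3)B 1/2 unhappy
(2,1)B 1/3 unhappy
(2,2)B 2/6 unhappy
(2,3)A 2/5 unhappy
(3,2)A 3/5 unhappy
(3,3)A 3/5 unhappy
(3,4)B 0/2 unhappy
(4,2)A 2/2 ok
Unsatisfied: (1,1), (1,3), (2,1), (2,2), (2,3), (3,2), (3,3), (3,4) — 8 in total.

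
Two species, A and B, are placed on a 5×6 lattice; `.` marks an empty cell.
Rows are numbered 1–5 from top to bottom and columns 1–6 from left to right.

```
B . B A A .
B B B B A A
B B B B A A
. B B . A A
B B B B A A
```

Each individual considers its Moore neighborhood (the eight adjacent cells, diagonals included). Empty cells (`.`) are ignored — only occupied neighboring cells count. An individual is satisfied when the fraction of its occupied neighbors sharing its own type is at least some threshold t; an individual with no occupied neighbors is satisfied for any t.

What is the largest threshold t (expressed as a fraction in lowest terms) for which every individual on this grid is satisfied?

2/5

Row 1: (1,1)B 2/2 · (1,3)B 3/4 · (1,4)A 2/5 · (1,5)A 3/4
Row 2: (2,1)B 4/4 · (2,2)B 7/7 · (2,3)B 6/7 · (2,4)B 4/8 · (2,5)A 5/7 · (2,6)A 4/4
Row 3: (3,1)B 4/4 · (3,2)B 7/7 · (3,3)B 7/7 · (3,4)B 4/7 · (3,5)A 5/7 · (3,6)A 5/5
Row 4: (4,2)B 7/7 · (4,3)B 7/7 · (4,5)A 5/7 · (4,6)A 5/5
Row 5: (5,1)B 2/2 · (5,2)B 4/4 · (5,3)B 4/4 · (5,4)B 2/4 · (5,5)A 3/4 · (5,6)A 3/3
The smallest same-type fraction is 2/5 at (1,4), which reduces to 2/5. Any threshold above that leaves this individual unsatisfied.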